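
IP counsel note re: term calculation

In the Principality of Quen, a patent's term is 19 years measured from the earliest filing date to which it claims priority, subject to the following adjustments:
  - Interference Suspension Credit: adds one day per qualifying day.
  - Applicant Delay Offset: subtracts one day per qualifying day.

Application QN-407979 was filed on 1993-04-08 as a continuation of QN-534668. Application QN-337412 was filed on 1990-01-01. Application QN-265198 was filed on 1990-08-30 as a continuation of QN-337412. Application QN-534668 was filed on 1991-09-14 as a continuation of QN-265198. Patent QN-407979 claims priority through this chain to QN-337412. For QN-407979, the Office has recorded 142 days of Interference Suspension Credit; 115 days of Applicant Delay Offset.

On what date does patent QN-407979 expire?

Earliest priority filing: 1 January 1990.
Base term: 1 January 1990 + 19 years → 1 January 2009.
Interference Suspension Credit: +142 days → 23 May 2009.
Applicant Delay Offset: −115 days → 28 January 2009.

January 28, 2009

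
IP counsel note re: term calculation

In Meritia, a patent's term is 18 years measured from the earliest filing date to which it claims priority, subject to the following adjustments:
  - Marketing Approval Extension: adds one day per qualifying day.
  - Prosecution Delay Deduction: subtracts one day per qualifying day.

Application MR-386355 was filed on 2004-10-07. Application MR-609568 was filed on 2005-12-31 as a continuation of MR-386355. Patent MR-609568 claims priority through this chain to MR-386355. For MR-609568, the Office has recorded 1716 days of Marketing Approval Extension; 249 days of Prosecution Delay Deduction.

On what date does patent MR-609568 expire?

Earliest priority filing: 7 October 2004.
Base term: 7 October 2004 + 18 years → 7 October 2022.
Marketing Approval Extension: +1716 days → 19 June 2027.
Prosecution Delay Deduction: −249 days → 13 October 2026.

October 13, 2026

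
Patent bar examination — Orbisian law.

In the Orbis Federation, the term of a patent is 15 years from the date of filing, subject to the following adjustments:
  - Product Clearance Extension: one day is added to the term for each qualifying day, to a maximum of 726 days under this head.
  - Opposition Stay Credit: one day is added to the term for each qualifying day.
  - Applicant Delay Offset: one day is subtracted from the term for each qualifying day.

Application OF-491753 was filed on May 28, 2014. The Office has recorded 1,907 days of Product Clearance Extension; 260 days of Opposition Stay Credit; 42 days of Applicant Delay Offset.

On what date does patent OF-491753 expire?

Base term: filing date + 15 years → 28 May 2029.
Product Clearance Extension: 1907 days claimed exceeds the 726-day cap, so +726 days → 24 May 2031.
Opposition Stay Credit: +260 days → 8 February 2032.
Applicant Delay Offset: −42 days → 28 December 2031.

December 28, 2031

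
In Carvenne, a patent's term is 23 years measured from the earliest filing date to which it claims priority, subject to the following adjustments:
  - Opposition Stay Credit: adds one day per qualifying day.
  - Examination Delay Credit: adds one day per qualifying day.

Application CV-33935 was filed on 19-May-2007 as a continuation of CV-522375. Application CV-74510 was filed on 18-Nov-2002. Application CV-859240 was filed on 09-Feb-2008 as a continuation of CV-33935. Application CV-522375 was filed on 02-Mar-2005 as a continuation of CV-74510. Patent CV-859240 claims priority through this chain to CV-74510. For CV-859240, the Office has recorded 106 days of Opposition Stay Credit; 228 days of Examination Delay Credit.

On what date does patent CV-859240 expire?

Earliest priority filing: 18 November 2002.
Base term: 18 November 2002 + 23 years → 18 November 2025.
Opposition Stay Credit: +106 days → 4 March 2026.
Examination Delay Credit: +228 days → 18 October 2026.

October 18, 2026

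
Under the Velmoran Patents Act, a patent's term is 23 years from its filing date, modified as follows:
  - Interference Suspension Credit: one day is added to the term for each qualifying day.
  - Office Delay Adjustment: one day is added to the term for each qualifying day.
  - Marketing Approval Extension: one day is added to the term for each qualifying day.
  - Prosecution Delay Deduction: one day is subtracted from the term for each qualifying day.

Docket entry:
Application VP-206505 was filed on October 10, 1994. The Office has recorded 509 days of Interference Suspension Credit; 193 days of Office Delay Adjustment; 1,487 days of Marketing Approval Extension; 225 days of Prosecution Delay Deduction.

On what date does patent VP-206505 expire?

February 25, 2023

Base term: filing date + 23 years → 10 October 2017.
Interference Suspension Credit: +509 days → 3 March 2019.
Office Delay Adjustment: +193 days → 12 September 2019.
Marketing Approval Extension: +1487 days → 8 October 2023.
Prosecution Delay Deduction: −225 days → 25 February 2023.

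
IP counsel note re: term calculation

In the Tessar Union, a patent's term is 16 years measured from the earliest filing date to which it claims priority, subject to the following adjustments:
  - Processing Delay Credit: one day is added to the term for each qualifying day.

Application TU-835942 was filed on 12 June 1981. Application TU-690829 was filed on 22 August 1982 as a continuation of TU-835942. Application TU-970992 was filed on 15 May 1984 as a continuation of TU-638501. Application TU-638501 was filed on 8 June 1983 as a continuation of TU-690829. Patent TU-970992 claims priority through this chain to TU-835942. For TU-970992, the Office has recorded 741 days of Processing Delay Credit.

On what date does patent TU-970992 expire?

1999-06-23

Earliest priority filing: 12 June 1981.
Base term: 12 June 1981 + 16 years → 12 June 1997.
Processing Delay Credit: +741 days → 23 June 1999.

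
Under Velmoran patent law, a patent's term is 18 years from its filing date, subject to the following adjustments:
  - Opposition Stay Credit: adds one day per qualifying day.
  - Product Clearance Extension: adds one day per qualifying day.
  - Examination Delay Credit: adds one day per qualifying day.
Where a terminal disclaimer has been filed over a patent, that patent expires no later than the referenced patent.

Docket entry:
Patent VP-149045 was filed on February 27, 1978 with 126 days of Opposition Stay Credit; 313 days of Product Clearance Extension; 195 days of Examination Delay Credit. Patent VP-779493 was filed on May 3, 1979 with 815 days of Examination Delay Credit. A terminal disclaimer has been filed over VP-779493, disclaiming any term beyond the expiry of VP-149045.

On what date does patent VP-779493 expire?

Natural term of VP-779493:
  Base: filing + 18 years → 3 May 1997.
  Examination Delay Credit: +815 days → 27 July 1999.
Expiry of referenced patent VP-149045:
  Base: filing + 18 years → 27 February 1996.
  Opposition Stay Credit: +126 days → 2 July 1996.
  Product Clearance Extension: +313 days → 11 May 1997.
  Examination Delay Credit: +195 days → 22 November 1997.
Terminal disclaimer: VP-779493 expires on the earlier of 27 July 1999 and 22 November 1997.

November 22, 1997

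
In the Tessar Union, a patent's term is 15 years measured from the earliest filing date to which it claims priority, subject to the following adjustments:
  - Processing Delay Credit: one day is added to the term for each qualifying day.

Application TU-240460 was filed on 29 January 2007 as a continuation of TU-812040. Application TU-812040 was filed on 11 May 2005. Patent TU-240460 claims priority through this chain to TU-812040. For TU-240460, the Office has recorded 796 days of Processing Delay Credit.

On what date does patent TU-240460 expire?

Earliest priority filing: 11 May 2005.
Base term: 11 May 2005 + 15 years → 11 May 2020.
Processing Delay Credit: +796 days → 16 July 2022.

2022-07-16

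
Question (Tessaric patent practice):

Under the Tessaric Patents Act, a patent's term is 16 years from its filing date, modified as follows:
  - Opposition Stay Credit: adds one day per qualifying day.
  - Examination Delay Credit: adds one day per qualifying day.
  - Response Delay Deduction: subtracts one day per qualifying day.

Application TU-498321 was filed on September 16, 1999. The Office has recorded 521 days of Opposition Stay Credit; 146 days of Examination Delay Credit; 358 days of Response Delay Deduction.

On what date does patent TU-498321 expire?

2016-07-21

Base term: filing date + 16 years → 16 September 2015.
Opposition Stay Credit: +521 days → 18 February 2017.
Examination Delay Credit: +146 days → 14 July 2017.
Response Delay Deduction: −358 days → 21 July 2016.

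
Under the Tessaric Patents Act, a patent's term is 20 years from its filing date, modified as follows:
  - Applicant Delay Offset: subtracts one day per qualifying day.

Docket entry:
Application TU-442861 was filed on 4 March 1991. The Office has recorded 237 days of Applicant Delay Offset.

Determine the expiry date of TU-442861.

Base term: filing date + 20 years → 4 March 2011.
Applicant Delay Offset: −237 days → 10 July 2010.

July 10, 2010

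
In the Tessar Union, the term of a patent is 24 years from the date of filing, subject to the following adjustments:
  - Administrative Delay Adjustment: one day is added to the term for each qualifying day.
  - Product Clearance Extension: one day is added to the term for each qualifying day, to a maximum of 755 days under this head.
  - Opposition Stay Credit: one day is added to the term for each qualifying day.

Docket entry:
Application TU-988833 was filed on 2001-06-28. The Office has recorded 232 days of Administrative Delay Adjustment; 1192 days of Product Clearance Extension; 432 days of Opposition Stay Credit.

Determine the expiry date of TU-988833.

2029-05-17

Base term: filing date + 24 years → 28 June 2025.
Administrative Delay Adjustment: +232 days → 15 February 2026.
Product Clearance Extension: 1192 days claimed exceeds the 755-day cap, so +755 days → 11 March 2028.
Opposition Stay Credit: +432 days → 17 May 2029.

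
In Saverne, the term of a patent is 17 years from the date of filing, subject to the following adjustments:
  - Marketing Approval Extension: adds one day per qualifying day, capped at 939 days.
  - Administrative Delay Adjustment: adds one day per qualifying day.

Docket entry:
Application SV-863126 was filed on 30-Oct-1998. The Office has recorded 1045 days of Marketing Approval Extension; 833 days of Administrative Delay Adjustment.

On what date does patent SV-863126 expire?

September 5, 2020

Base term: filing date + 17 years → 30 October 2015.
Marketing Approval Extension: 1045 days claimed exceeds the 939-day cap, so +939 days → 26 May 2018.
Administrative Delay Adjustment: +833 days → 5 September 2020.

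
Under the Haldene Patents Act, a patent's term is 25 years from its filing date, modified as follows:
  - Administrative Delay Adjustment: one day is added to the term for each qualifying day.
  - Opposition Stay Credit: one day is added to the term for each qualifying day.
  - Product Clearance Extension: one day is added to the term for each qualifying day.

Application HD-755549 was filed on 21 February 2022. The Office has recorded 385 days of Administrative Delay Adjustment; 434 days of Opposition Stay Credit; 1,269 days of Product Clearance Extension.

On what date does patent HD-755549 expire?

2052-11-09

Base term: filing date + 25 years → 21 February 2047.
Administrative Delay Adjustment: +385 days → 12 March 2048.
Opposition Stay Credit: +434 days → 20 May 2049.
Product Clearance Extension: +1269 days → 9 November 2052.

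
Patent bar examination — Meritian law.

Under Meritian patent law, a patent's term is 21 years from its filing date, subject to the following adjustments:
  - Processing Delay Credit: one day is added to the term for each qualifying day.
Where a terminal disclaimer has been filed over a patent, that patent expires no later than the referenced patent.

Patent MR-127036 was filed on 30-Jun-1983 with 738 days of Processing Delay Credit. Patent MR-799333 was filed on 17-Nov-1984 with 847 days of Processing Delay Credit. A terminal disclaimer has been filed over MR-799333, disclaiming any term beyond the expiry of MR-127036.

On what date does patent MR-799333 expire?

2006-07-08

Natural term of MR-799333:
  Base: filing + 21 years → 17 November 2005.
  Processing Delay Credit: +847 days → 13 March 2008.
Expiry of referenced patent MR-127036:
  Base: filing + 21 years → 30 June 2004.
  Processing Delay Credit: +738 days → 8 July 2006.
Terminal disclaimer: MR-799333 expires on the earlier of 13 March 2008 and 8 July 2006.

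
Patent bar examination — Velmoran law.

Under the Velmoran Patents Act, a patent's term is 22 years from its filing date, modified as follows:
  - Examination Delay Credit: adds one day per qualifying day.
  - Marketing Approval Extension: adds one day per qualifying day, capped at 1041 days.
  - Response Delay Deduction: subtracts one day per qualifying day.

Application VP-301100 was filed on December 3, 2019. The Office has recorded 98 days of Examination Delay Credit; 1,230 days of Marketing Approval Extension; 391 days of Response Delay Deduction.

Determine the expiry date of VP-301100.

2043-12-21

Base term: filing date + 22 years → 3 December 2041.
Examination Delay Credit: +98 days → 11 March 2042.
Marketing Approval Extension: 1230 days claimed exceeds the 1041-day cap, so +1041 days → 15 January 2045.
Response Delay Deduction: −391 days → 21 December 2043.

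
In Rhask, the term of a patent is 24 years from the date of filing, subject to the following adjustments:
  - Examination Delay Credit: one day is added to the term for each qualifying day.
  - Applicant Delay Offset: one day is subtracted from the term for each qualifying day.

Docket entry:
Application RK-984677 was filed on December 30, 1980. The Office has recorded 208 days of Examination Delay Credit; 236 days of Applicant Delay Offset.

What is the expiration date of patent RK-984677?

December 2, 2004

Base term: filing date + 24 years → 30 December 2004.
Examination Delay Credit: +208 days → 26 July 2005.
Applicant Delay Offset: −236 days → 2 December 2004.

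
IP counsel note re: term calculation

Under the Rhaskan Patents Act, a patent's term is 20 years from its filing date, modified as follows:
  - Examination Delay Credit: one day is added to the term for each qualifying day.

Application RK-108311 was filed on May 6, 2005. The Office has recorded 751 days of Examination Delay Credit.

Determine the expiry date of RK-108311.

Base term: filing date + 20 years → 6 May 2025.
Examination Delay Credit: +751 days → 27 May 2027.

2027-05-27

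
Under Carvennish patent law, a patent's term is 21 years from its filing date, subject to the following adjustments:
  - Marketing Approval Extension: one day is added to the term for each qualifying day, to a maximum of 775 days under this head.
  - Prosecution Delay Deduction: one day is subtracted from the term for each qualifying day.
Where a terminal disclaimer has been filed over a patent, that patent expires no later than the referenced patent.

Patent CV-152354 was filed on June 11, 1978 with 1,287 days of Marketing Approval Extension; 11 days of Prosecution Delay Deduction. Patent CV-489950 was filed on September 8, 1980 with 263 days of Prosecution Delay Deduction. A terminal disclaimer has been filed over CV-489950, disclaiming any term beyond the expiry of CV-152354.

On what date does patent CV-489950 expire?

December 19, 2000

Natural term of CV-489950:
  Base: filing + 21 years → 8 September 2001.
  Prosecution Delay Deduction: −263 days → 19 December 2000.
Expiry of referenced patent CV-152354:
  Base: filing + 21 years → 11 June 1999.
  Marketing Approval Extension: 1287 days claimed exceeds the 775-day cap, so +775 days → 25 July 2001.
  Prosecution Delay Deduction: −11 days → 14 July 2001.
Terminal disclaimer: CV-489950 expires on the earlier of 19 December 2000 and 14 July 2001.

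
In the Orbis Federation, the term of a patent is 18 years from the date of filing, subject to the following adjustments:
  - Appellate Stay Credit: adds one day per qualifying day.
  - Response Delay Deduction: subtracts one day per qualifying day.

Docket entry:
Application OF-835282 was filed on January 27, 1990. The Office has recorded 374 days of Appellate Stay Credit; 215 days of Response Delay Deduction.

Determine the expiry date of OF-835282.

July 4, 2008

Base term: filing date + 18 years → 27 January 2008.
Appellate Stay Credit: +374 days → 4 February 2009.
Response Delay Deduction: −215 days → 4 July 2008.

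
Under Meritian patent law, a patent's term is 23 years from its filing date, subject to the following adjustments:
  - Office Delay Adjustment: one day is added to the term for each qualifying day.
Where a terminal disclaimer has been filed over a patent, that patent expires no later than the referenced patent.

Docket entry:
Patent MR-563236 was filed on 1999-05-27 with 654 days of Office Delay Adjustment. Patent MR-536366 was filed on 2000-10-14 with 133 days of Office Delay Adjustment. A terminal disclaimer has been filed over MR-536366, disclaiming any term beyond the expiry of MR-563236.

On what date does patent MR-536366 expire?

February 24, 2024

Natural term of MR-536366:
  Base: filing + 23 years → 14 October 2023.
  Office Delay Adjustment: +133 days → 24 February 2024.
Expiry of referenced patent MR-563236:
  Base: filing + 23 years → 27 May 2022.
  Office Delay Adjustment: +654 days → 11 March 2024.
Terminal disclaimer: MR-536366 expires on the earlier of 24 February 2024 and 11 March 2024.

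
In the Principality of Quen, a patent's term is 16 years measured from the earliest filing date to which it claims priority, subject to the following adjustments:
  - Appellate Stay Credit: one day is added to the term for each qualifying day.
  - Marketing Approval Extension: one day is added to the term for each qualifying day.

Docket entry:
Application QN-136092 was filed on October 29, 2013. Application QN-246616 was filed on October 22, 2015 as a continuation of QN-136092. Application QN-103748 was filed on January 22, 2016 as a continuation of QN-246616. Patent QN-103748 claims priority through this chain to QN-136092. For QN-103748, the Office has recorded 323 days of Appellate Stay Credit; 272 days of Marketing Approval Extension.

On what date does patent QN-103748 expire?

Earliest priority filing: 29 October 2013.
Base term: 29 October 2013 + 16 years → 29 October 2029.
Appellate Stay Credit: +323 days → 17 September 2030.
Marketing Approval Extension: +272 days → 16 June 2031.

June 16, 2031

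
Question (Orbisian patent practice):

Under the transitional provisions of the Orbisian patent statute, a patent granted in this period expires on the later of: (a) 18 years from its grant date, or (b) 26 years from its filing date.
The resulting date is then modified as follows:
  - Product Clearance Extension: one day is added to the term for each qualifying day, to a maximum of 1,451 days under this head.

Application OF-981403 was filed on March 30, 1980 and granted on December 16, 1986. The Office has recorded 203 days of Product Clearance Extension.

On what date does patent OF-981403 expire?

2006-10-19

(a) grant + 18 years → 16 December 2004.
(b) filing + 26 years → 30 March 2006.
Later of the two: 30 March 2006.
Product Clearance Extension: 203 days (within the 1451-day cap) → +203 days → 19 October 2006.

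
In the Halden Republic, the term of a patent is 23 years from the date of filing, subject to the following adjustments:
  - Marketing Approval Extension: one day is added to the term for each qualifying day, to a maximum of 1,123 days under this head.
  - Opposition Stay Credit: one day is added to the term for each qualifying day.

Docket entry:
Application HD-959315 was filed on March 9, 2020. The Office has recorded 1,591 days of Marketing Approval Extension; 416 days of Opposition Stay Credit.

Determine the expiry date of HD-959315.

Base term: filing date + 23 years → 9 March 2043.
Marketing Approval Extension: 1591 days claimed exceeds the 1123-day cap, so +1123 days → 5 April 2046.
Opposition Stay Credit: +416 days → 26 May 2047.

May 26, 2047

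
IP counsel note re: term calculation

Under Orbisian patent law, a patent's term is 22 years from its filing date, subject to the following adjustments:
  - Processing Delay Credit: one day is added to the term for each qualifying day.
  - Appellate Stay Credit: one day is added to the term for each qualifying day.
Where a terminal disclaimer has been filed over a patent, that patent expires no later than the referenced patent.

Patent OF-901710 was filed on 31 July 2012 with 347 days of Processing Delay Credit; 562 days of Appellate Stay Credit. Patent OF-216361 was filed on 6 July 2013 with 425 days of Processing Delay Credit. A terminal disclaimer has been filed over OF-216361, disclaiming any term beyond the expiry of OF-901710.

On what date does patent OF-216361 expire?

Natural term of OF-216361:
  Base: filing + 22 years → 6 July 2035.
  Processing Delay Credit: +425 days → 3 September 2036.
Expiry of referenced patent OF-901710:
  Base: filing + 22 years → 31 July 2034.
  Processing Delay Credit: +347 days → 13 July 2035.
  Appellate Stay Credit: +562 days → 25 January 2037.
Terminal disclaimer: OF-216361 expires on the earlier of 3 September 2036 and 25 January 2037.

2036-09-03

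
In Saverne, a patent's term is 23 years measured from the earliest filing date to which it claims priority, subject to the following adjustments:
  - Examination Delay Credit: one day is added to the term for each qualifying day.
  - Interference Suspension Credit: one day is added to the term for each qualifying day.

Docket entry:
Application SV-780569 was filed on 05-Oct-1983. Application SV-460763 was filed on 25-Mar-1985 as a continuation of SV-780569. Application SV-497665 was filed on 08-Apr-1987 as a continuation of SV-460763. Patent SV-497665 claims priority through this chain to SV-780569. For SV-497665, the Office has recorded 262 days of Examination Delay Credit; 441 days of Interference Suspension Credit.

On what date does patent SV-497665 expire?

2008-09-07

Earliest priority filing: 5 October 1983.
Base term: 5 October 1983 + 23 years → 5 October 2006.
Examination Delay Credit: +262 days → 24 June 2007.
Interference Suspension Credit: +441 days → 7 September 2008.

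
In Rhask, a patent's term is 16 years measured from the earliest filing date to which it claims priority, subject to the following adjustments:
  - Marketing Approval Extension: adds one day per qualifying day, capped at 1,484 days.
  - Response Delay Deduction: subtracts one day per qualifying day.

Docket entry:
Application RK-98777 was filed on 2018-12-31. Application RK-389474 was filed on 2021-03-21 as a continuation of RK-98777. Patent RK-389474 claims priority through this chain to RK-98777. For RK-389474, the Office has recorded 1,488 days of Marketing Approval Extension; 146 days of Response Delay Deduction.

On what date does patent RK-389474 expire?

2038-08-30

Earliest priority filing: 31 December 2018.
Base term: 31 December 2018 + 16 years → 31 December 2034.
Marketing Approval Extension: 1488 days claimed exceeds the 1484-day cap, so +1484 days → 23 January 2039.
Response Delay Deduction: −146 days → 30 August 2038.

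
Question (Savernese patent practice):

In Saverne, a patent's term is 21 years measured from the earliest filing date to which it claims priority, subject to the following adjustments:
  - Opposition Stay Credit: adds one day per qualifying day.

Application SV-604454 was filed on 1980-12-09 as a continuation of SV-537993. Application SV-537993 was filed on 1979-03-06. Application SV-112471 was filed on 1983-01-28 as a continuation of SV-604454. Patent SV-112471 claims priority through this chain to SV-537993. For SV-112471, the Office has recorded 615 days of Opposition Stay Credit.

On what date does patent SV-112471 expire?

Earliest priority filing: 6 March 1979.
Base term: 6 March 1979 + 21 years → 6 March 2000.
Opposition Stay Credit: +615 days → 11 November 2001.

2001-11-11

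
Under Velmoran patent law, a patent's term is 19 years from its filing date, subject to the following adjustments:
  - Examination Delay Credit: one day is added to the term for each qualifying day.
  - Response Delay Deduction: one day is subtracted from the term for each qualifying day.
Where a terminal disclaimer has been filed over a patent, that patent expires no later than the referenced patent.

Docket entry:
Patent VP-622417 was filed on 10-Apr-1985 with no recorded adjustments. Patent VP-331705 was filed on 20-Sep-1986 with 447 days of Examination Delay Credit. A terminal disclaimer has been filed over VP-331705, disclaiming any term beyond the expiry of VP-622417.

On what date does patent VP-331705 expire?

Natural term of VP-331705:
  Base: filing + 19 years → 20 September 2005.
  Examination Delay Credit: +447 days → 11 December 2006.
Expiry of referenced patent VP-622417:
  Base: filing + 19 years → 10 April 2004.
Terminal disclaimer: VP-331705 expires on the earlier of 11 December 2006 and 10 April 2004.

2004-04-10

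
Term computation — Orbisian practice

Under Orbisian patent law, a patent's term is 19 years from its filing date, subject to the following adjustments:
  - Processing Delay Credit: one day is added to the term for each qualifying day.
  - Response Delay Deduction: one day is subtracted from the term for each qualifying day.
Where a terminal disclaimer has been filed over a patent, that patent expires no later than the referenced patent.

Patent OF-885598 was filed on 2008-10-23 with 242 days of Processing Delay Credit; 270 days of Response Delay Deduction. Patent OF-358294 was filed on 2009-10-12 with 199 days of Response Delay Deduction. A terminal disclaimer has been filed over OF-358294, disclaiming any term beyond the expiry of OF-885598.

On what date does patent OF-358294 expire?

Natural term of OF-358294:
  Base: filing + 19 years → 12 October 2028.
  Response Delay Deduction: −199 days → 27 March 2028.
Expiry of referenced patent OF-885598:
  Base: filing + 19 years → 23 October 2027.
  Processing Delay Credit: +242 days → 21 June 2028.
  Response Delay Deduction: −270 days → 25 September 2027.
Terminal disclaimer: OF-358294 expires on the earlier of 27 March 2028 and 25 September 2027.

2027-09-25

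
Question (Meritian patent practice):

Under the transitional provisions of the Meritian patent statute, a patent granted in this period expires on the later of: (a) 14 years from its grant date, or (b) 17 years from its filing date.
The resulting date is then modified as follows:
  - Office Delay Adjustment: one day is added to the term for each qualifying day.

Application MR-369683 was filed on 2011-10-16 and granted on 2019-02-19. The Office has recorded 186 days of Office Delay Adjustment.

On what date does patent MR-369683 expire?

(a) grant + 14 years → 19 February 2033.
(b) filing + 17 years → 16 October 2028.
Later of the two: 19 February 2033.
Office Delay Adjustment: +186 days → 24 August 2033.

2033-08-24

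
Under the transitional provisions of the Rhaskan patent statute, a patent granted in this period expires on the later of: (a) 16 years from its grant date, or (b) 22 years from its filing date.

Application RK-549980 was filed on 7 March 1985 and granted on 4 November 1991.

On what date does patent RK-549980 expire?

November 4, 2007

(a) grant + 16 years → 4 November 2007.
(b) filing + 22 years → 7 March 2007.
Later of the two: 4 November 2007.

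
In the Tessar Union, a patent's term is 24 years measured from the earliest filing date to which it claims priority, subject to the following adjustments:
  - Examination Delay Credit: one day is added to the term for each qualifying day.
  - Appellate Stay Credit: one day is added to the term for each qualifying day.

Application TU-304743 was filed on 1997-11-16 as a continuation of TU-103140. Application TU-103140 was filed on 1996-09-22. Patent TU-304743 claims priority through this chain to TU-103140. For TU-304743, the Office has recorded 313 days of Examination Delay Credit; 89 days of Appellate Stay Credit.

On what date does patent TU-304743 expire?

Earliest priority filing: 22 September 1996.
Base term: 22 September 1996 + 24 years → 22 September 2020.
Examination Delay Credit: +313 days → 1 August 2021.
Appellate Stay Credit: +89 days → 29 October 2021.

October 29, 2021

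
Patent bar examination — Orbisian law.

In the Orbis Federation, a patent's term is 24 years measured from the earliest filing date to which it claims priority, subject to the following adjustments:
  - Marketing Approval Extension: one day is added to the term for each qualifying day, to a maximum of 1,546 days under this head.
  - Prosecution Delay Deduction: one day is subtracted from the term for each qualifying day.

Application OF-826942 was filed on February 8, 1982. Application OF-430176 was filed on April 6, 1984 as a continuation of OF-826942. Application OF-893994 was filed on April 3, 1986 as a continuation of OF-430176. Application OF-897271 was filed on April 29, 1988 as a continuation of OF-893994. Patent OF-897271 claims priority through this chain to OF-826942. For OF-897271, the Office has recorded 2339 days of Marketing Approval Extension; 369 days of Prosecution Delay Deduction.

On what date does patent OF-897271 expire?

Earliest priority filing: 8 February 1982.
Base term: 8 February 1982 + 24 years → 8 February 2006.
Marketing Approval Extension: 2339 days claimed exceeds the 1546-day cap, so +1546 days → 4 May 2010.
Prosecution Delay Deduction: −369 days → 30 April 2009.

April 30, 2009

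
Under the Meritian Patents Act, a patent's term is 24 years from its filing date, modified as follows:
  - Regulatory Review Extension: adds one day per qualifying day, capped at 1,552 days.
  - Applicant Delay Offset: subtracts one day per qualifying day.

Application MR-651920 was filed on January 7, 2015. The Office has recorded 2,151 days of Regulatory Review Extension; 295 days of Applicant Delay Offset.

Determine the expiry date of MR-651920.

June 17, 2042

Base term: filing date + 24 years → 7 January 2039.
Regulatory Review Extension: 2151 days claimed exceeds the 1552-day cap, so +1552 days → 8 April 2043.
Applicant Delay Offset: −295 days → 17 June 2042.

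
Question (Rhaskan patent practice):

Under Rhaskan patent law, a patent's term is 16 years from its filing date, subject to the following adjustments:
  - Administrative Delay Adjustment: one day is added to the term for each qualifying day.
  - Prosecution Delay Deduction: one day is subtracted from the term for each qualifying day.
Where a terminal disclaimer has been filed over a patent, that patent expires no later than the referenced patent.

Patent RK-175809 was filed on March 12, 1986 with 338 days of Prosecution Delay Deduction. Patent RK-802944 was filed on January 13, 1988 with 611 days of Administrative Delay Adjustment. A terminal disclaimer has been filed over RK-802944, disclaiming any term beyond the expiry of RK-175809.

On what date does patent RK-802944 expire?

Natural term of RK-802944:
  Base: filing + 16 years → 13 January 2004.
  Administrative Delay Adjustment: +611 days → 15 September 2005.
Expiry of referenced patent RK-175809:
  Base: filing + 16 years → 12 March 2002.
  Prosecution Delay Deduction: −338 days → 8 April 2001.
Terminal disclaimer: RK-802944 expires on the earlier of 15 September 2005 and 8 April 2001.

April 8, 2001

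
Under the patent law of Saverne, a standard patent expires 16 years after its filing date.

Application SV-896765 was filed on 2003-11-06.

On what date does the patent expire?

Filing date + 16 years → 6 November 2019.

November 6, 2019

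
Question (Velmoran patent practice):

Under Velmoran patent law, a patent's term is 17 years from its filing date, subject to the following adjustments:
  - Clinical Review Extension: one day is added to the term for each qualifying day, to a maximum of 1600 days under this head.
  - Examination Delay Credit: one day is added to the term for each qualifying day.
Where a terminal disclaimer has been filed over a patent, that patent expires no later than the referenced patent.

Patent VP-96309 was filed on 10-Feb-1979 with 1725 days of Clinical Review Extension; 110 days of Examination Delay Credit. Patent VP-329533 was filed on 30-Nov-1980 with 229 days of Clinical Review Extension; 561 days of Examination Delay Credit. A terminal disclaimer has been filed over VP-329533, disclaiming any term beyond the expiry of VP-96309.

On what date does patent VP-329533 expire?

January 29, 2000

Natural term of VP-329533:
  Base: filing + 17 years → 30 November 1997.
  Clinical Review Extension: 229 days (within the 1600-day cap) → +229 days → 17 July 1998.
  Examination Delay Credit: +561 days → 29 January 2000.
Expiry of referenced patent VP-96309:
  Base: filing + 17 years → 10 February 1996.
  Clinical Review Extension: 1725 days claimed exceeds the 1600-day cap, so +1600 days → 28 June 2000.
  Examination Delay Credit: +110 days → 16 October 2000.
Terminal disclaimer: VP-329533 expires on the earlier of 29 January 2000 and 16 October 2000.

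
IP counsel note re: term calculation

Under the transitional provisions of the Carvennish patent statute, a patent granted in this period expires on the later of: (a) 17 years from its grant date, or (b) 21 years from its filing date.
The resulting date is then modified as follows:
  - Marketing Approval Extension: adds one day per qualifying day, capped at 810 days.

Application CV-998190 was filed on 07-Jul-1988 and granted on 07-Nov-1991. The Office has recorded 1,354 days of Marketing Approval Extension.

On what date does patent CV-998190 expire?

2011-09-25

(a) grant + 17 years → 7 November 2008.
(b) filing + 21 years → 7 July 2009.
Later of the two: 7 July 2009.
Marketing Approval Extension: 1354 days claimed exceeds the 810-day cap, so +810 days → 25 September 2011.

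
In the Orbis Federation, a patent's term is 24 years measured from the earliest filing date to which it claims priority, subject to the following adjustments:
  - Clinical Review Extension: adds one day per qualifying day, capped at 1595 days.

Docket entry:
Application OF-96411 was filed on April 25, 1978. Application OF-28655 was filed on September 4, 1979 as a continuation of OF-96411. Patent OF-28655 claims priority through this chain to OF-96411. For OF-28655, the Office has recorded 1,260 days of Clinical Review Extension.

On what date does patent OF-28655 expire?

2005-10-06

Earliest priority filing: 25 April 1978.
Base term: 25 April 1978 + 24 years → 25 April 2002.
Clinical Review Extension: 1260 days (within the 1595-day cap) → +1260 days → 6 October 2005.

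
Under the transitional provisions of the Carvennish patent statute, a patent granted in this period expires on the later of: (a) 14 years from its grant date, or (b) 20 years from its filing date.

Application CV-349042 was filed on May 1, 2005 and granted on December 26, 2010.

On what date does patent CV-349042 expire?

(a) grant + 14 years → 26 December 2024.
(b) filing + 20 years → 1 May 2025.
Later of the two: 1 May 2025.

May 1, 2025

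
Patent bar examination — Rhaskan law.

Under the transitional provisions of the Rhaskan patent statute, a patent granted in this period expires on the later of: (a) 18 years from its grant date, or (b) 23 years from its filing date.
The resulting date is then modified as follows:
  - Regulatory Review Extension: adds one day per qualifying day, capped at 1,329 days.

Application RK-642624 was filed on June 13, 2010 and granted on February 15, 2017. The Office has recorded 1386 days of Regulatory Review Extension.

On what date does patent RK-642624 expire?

October 6, 2038

(a) grant + 18 years → 15 February 2035.
(b) filing + 23 years → 13 June 2033.
Later of the two: 15 February 2035.
Regulatory Review Extension: 1386 days claimed exceeds the 1329-day cap, so +1329 days → 6 October 2038.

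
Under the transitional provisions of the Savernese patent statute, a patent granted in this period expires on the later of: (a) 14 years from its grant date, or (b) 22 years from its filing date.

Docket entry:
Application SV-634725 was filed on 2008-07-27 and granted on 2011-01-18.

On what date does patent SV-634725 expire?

2030-07-27

(a) grant + 14 years → 18 January 2025.
(b) filing + 22 years → 27 July 2030.
Later of the two: 27 July 2030.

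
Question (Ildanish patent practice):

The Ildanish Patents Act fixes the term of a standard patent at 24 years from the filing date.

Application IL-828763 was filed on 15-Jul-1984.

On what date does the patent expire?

July 15, 2008

Filing date + 24 years → 15 July 2008.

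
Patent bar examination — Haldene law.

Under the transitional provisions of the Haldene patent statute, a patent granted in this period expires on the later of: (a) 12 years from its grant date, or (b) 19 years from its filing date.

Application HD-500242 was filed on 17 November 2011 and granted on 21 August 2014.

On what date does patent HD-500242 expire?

(a) grant + 12 years → 21 August 2026.
(b) filing + 19 years → 17 November 2030.
Later of the two: 17 November 2030.

2030-11-17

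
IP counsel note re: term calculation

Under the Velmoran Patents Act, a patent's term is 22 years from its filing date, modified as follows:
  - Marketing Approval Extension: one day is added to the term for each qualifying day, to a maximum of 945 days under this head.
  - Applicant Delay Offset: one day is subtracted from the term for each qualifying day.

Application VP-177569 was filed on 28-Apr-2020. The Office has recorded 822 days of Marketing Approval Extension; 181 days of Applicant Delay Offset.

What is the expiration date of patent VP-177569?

2044-01-29

Base term: filing date + 22 years → 28 April 2042.
Marketing Approval Extension: 822 days (within the 945-day cap) → +822 days → 28 July 2044.
Applicant Delay Offset: −181 days → 29 January 2044.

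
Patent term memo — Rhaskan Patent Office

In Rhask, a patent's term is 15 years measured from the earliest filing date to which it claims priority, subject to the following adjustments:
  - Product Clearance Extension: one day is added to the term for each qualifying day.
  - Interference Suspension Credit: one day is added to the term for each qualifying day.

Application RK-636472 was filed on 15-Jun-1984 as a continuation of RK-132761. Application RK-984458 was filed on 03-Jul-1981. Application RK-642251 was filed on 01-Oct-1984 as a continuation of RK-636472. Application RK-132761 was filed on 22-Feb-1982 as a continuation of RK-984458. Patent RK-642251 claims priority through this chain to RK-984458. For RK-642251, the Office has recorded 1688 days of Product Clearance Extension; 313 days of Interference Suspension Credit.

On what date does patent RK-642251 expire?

December 25, 2001

Earliest priority filing: 3 July 1981.
Base term: 3 July 1981 + 15 years → 3 July 1996.
Product Clearance Extension: +1688 days → 15 February 2001.
Interference Suspension Credit: +313 days → 25 December 2001.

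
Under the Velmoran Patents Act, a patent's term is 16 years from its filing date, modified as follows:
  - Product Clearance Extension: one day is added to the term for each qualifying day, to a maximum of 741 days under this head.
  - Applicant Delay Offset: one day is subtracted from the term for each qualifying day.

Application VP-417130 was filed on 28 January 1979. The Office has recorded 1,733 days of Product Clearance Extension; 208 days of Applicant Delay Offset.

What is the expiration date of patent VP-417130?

Base term: filing date + 16 years → 28 January 1995.
Product Clearance Extension: 1733 days claimed exceeds the 741-day cap, so +741 days → 7 February 1997.
Applicant Delay Offset: −208 days → 14 July 1996.

1996-07-14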